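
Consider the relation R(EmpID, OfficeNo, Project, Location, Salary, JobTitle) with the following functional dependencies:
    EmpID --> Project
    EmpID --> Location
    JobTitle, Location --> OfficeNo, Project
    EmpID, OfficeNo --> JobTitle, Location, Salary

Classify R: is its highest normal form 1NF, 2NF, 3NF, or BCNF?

Candidate keys: {EmpID, JobTitle}, {EmpID, OfficeNo}. Prime attributes: {EmpID, JobTitle, OfficeNo}.
EmpID --> Project breaks BCNF: {EmpID}⁺ = {EmpID, Location, Project}, so {EmpID} is not a superkey.
EmpID --> Project has non-prime {Project} on the right and a non-superkey on the left, so 3NF fails.
Since {EmpID} ⊂ {EmpID, JobTitle} and {EmpID}⁺ ⊇ {Location, Project} with {Location, Project} non-prime, there is a partial dependency; 2NF fails.

1NF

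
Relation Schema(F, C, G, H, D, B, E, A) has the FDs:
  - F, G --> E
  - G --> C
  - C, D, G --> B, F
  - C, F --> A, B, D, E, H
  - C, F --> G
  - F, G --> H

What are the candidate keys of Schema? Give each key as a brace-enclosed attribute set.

{C, F} is a candidate key since {C, F}⁺ = {A, B, C, D, E, F, G, H} covers every attribute.
{D, G} is a candidate key since {D, G}⁺ = {A, B, C, D, E, F, G, H} covers every attribute.
{F, G} is a candidate key since {F, G}⁺ = {A, B, C, D, E, F, G, H} covers every attribute.
These are minimal and exhaustive — every other superkey contains one of them.

{C, F}, {D, G}, {F, G}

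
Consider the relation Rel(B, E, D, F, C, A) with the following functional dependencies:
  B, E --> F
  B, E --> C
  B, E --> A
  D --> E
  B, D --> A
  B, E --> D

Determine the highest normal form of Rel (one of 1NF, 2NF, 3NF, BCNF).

Candidate keys: {B, D}, {B, E}. Prime attributes: {B, D, E}.
For D --> E we have {D}⁺ = {D, E}; {D} is not a superkey, so BCNF fails.
But every attribute on its right side ({E}) is prime, and the same holds for every other non-superkey FD, so 3NF still holds.

3NF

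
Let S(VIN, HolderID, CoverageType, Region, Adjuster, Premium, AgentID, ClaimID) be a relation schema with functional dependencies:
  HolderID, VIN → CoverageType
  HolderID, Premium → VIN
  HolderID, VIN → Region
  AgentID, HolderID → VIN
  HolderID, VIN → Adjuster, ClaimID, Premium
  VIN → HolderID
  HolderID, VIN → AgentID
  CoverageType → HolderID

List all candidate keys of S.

{AgentID, CoverageType}, {AgentID, HolderID}, {CoverageType, Premium}, {HolderID, Premium}, {VIN}

{VIN}⁺ = {Adjuster, AgentID, ClaimID, CoverageType, HolderID, Premium, Region, VIN} — all of the relation — so {VIN} is a candidate key.
{AgentID, CoverageType}⁺ = {Adjuster, AgentID, ClaimID, CoverageType, HolderID, Premium, Region, VIN} — all of the relation — so {AgentID, CoverageType} is a candidate key.
{AgentID, HolderID}⁺ = {Adjuster, AgentID, ClaimID, CoverageType, HolderID, Premium, Region, VIN} — all of the relation — so {AgentID, HolderID} is a candidate key.
{CoverageType, Premium}⁺ = {Adjuster, AgentID, ClaimID, CoverageType, HolderID, Premium, Region, VIN} — all of the relation — so {CoverageType, Premium} is a candidate key.
{HolderID, Premium}⁺ = {Adjuster, AgentID, ClaimID, CoverageType, HolderID, Premium, Region, VIN} — all of the relation — so {HolderID, Premium} is a candidate key.
Any other superkey properly contains one of these, so there are no further candidate keys.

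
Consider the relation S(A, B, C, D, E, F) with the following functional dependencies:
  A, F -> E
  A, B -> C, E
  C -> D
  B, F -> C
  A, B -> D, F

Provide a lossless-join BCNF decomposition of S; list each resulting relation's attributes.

{A, B, F}; {A, E, F}; {B, C, F}; {C, D}

Candidate key of the original relation: {A, B}.
{A, B, C, D, E, F}: {A, F} determines {A, E, F} here but is not a superkey — split on A, F -> E, giving {A, E, F} and {A, B, C, D, F}.
{A, E, F} is in BCNF.
{A, B, C, D, F}: {C} determines {C, D} here but is not a superkey — split on C -> D, giving {C, D} and {A, B, C, F}.
{C, D} is in BCNF.
{A, B, C, F}: {B, F} determines {B, C, F} here but is not a superkey — split on B, F -> C, giving {B, C, F} and {A, B, F}.
{B, C, F} is in BCNF.
{A, B, F} is in BCNF.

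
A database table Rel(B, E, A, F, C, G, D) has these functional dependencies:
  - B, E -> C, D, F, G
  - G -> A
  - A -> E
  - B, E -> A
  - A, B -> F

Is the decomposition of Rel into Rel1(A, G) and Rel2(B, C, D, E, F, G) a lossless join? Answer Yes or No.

Rel1 ∩ Rel2 = {G}; its closure under F is {A, E, G}.
This includes all of Rel1, so the common attributes are a superkey of Rel1 — the join is lossless.

Yes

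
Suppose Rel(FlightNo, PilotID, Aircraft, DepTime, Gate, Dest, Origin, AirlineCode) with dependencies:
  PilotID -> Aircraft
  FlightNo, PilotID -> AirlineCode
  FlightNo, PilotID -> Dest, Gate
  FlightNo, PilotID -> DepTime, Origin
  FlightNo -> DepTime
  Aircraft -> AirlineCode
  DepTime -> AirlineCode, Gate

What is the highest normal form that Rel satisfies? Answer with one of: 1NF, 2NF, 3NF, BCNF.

1NF

Candidate key: {FlightNo, PilotID}. Prime attributes: {FlightNo, PilotID}.
PilotID -> Aircraft breaks BCNF: {PilotID}⁺ = {Aircraft, AirlineCode, PilotID}, so {PilotID} is not a superkey.
PilotID -> Aircraft determines the non-prime attribute {Aircraft} from a non-superkey — 3NF is violated.
Since {FlightNo} ⊂ {FlightNo, PilotID} and {FlightNo}⁺ ⊇ {AirlineCode, DepTime, Gate} with {AirlineCode, DepTime, Gate} non-prime, there is a partial dependency; 2NF fails.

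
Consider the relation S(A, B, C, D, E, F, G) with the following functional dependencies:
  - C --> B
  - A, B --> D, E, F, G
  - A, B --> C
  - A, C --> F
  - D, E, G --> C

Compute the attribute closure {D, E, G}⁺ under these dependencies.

Start with {D, E, G}.
D, E, G --> C applies; add {C} → now {C, D, E, G}.
C --> B applies; add {B} → now {B, C, D, E, G}.
No further FD applies.

{B, C, D, E, G}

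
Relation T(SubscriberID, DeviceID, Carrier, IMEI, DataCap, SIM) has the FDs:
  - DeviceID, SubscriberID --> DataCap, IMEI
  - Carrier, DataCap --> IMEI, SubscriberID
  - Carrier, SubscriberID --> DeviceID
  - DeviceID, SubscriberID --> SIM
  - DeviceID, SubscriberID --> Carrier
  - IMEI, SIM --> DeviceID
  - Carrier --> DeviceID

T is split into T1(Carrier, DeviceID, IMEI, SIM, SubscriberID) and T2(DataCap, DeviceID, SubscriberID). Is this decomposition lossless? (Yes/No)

Yes

T1 ∩ T2 = {DeviceID, SubscriberID}; its closure under F is {Carrier, DataCap, DeviceID, IMEI, SIM, SubscriberID}.
Since T1 ⊆ {Carrier, DataCap, DeviceID, IMEI, SIM, SubscriberID}, the intersection is a superkey of T1; the decomposition is lossless.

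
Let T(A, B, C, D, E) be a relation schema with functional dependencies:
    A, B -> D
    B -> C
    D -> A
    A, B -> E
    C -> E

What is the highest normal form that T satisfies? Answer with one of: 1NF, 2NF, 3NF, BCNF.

1NF

Candidate keys: {A, B}, {B, D}. Prime attributes: {A, B, D}.
B -> C breaks BCNF: {B}⁺ = {B, C, E}, so {B} is not a superkey.
B -> C determines the non-prime attribute {C} from a non-superkey — 3NF is violated.
Since {B} ⊂ {A, B} and {B}⁺ ⊇ {C, E} with {C, E} non-prime, there is a partial dependency; 2NF fails.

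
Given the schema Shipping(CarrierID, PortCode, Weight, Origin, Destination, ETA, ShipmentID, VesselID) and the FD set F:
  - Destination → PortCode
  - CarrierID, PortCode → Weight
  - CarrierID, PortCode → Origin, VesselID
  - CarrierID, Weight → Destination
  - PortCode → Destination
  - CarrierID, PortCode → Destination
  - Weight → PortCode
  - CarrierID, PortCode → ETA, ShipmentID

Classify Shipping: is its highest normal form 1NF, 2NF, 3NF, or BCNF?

3NF

Candidate keys: {CarrierID, Destination}, {CarrierID, PortCode}, {CarrierID, Weight}. Prime attributes: {CarrierID, Destination, PortCode, Weight}.
Destination → PortCode breaks BCNF: {Destination}⁺ = {Destination, PortCode}, so {Destination} is not a superkey.
But every attribute on its right side ({PortCode}) is prime, and the same holds for every other non-superkey FD, so 3NF still holds.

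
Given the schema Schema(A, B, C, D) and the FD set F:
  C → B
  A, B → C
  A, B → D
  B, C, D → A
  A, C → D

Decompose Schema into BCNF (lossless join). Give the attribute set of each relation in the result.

{A, C, D}; {B, C}

Candidate keys of the original relation: {A, B}, {A, C}, {C, D}.
Within {A, B, C, D}: {C}⁺ ∩ {A, B, C, D} = {B, C}, not the whole set, so C → B violates BCNF; decompose into {B, C} and {A, C, D}.
{B, C} has no BCNF violation.
{A, C, D} has no BCNF violation.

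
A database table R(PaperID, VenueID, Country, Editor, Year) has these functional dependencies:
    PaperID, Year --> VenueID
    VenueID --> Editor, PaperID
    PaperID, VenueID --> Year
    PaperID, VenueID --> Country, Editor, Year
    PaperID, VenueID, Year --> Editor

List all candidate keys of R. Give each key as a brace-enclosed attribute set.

{VenueID}⁺ = {Country, Editor, PaperID, VenueID, Year} — all of the relation — so {VenueID} is a candidate key.
{PaperID, Year}⁺ = {Country, Editor, PaperID, VenueID, Year} — all of the relation — so {PaperID, Year} is a candidate key.
No proper subset of any of these is a key, and no other minimal superkey exists.

{PaperID, Year}, {VenueID}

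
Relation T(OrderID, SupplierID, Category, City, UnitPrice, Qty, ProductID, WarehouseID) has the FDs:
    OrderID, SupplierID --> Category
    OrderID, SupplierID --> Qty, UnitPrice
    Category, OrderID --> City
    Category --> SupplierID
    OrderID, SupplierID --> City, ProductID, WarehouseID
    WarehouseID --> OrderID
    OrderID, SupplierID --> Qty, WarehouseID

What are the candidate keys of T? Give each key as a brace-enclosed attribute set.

{Category, OrderID}, {Category, WarehouseID}, {OrderID, SupplierID}, {SupplierID, WarehouseID}

Closure of {Category, OrderID} is {Category, City, OrderID, ProductID, Qty, SupplierID, UnitPrice, WarehouseID}, the whole schema; {Category, OrderID} is a candidate key.
Closure of {Category, WarehouseID} is {Category, City, OrderID, ProductID, Qty, SupplierID, UnitPrice, WarehouseID}, the whole schema; {Category, WarehouseID} is a candidate key.
Closure of {OrderID, SupplierID} is {Category, City, OrderID, ProductID, Qty, SupplierID, UnitPrice, WarehouseID}, the whole schema; {OrderID, SupplierID} is a candidate key.
Closure of {SupplierID, WarehouseID} is {Category, City, OrderID, ProductID, Qty, SupplierID, UnitPrice, WarehouseID}, the whole schema; {SupplierID, WarehouseID} is a candidate key.
No proper subset of any of these is a key, and no other minimal superkey exists.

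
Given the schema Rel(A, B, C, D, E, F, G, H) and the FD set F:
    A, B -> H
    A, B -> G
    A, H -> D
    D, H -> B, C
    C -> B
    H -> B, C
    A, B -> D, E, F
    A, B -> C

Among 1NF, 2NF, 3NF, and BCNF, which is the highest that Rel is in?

Candidate keys: {A, B}, {A, C}, {A, H}. Prime attributes: {A, B, C, H}.
D, H -> B, C: {D, H}⁺ = {B, C, D, H}, which is not all of the attributes, so the left side is not a superkey — BCNF is violated.
But every attribute on its right side ({B, C}) is prime, and the same holds for every other non-superkey FD, so 3NF still holds.

3NF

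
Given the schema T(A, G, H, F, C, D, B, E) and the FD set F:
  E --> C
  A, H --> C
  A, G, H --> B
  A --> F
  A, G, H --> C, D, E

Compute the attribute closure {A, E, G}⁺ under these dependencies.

Start with {A, E, G}.
E --> C applies; add {C} → now {A, C, E, G}.
A --> F applies; add {F} → now {A, C, E, F, G}.
No further FD applies.

{A, C, E, F, G}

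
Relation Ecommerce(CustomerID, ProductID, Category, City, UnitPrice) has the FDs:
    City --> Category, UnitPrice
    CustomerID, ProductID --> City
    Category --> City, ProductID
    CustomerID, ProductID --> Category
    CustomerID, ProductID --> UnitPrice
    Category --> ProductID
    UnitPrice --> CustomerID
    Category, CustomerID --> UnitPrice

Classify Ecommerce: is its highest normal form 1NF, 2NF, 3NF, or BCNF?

Candidate keys: {Category}, {City}, {CustomerID, ProductID}, {ProductID, UnitPrice}. Prime attributes: {Category, City, CustomerID, ProductID, UnitPrice}.
For UnitPrice --> CustomerID we have {UnitPrice}⁺ = {CustomerID, UnitPrice}; {UnitPrice} is not a superkey, so BCNF fails.
Its right-hand attributes {CustomerID} are all prime, as are those of every other non-superkey FD — the relation is in 3NF.

3NF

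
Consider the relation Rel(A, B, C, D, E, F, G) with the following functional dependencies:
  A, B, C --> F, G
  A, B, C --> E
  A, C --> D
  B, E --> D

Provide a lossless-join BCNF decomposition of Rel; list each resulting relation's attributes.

{A, B, C, E, F, G}; {A, C, D}

Candidate key of the original relation: {A, B, C}.
{A, B, C, D, E, F, G}: {A, C} determines {A, C, D} here but is not a superkey — split on A, C --> D, giving {A, C, D} and {A, B, C, E, F, G}.
{A, C, D} is in BCNF.
{A, B, C, E, F, G} is in BCNF.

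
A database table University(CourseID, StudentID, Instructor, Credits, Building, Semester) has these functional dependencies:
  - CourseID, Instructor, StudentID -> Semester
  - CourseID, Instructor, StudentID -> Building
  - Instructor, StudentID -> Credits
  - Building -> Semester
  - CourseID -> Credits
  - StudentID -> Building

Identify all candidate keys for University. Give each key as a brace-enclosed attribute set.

{CourseID, Instructor, StudentID}

{CourseID, Instructor, StudentID} never appear on the right of any FD, so every key must include all of them.
{CourseID, Instructor, StudentID} is a candidate key since {CourseID, Instructor, StudentID}⁺ = {Building, CourseID, Credits, Instructor, Semester, StudentID} covers every attribute.
No other minimal set has full closure, so this is the only candidate key.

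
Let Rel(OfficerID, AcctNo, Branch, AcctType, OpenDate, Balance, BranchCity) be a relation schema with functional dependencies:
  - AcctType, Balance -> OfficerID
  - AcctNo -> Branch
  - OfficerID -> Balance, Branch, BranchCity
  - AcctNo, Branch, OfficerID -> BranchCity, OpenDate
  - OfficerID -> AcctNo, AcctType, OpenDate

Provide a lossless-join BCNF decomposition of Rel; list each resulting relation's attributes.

Candidate keys of the original relation: {AcctType, Balance}, {OfficerID}.
In {AcctNo, AcctType, Balance, Branch, BranchCity, OfficerID, OpenDate}, {AcctNo} is not a superkey ({AcctNo}⁺ restricted to this set is {AcctNo, Branch}), so split on AcctNo -> Branch into {AcctNo, Branch} and {AcctNo, AcctType, Balance, BranchCity, OfficerID, OpenDate}.
{AcctNo, Branch} has no BCNF violation.
{AcctNo, AcctType, Balance, BranchCity, OfficerID, OpenDate} has no BCNF violation.

{AcctNo, AcctType, Balance, BranchCity, OfficerID, OpenDate}; {AcctNo, Branch}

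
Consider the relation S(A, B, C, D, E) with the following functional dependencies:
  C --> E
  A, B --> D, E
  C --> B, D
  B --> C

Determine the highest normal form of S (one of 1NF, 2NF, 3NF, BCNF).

Candidate keys: {A, B}, {A, C}. Prime attributes: {A, B, C}.
For C --> E we have {C}⁺ = {B, C, D, E}; {C} is not a superkey, so BCNF fails.
C --> E determines the non-prime attribute {E} from a non-superkey — 3NF is violated.
Since {B} ⊂ {A, B} and {B}⁺ ⊇ {D, E} with {D, E} non-prime, there is a partial dependency; 2NF fails.

1NF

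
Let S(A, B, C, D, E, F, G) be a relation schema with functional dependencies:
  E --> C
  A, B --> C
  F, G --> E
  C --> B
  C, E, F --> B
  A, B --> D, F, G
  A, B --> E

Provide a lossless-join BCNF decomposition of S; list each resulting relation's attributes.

Candidate keys of the original relation: {A, B}, {A, C}, {A, E}, {A, F, G}.
Within {A, B, C, D, E, F, G}: {E}⁺ ∩ {A, B, C, D, E, F, G} = {B, C, E}, not the whole set, so E --> B, C violates BCNF; decompose into {B, C, E} and {A, D, E, F, G}.
Within {B, C, E}: {C}⁺ ∩ {B, C, E} = {B, C}, not the whole set, so C --> B violates BCNF; decompose into {B, C} and {C, E}.
{B, C} has no BCNF violation.
{C, E} has no BCNF violation.
Within {A, D, E, F, G}: {F, G}⁺ ∩ {A, D, E, F, G} = {E, F, G}, not the whole set, so F, G --> E violates BCNF; decompose into {E, F, G} and {A, D, F, G}.
{E, F, G} has no BCNF violation.
{A, D, F, G} has no BCNF violation.

{A, D, F, G}; {B, C}; {C, E}; {E, F, G}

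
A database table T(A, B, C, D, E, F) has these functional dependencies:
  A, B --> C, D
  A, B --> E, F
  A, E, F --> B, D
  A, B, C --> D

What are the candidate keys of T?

No FD produces {A}, so it must be in every candidate key.
{A, B} is a candidate key since {A, B}⁺ = {A, B, C, D, E, F} covers every attribute.
{A, E, F} is a candidate key since {A, E, F}⁺ = {A, B, C, D, E, F} covers every attribute.
Any other superkey properly contains one of these, so there are no further candidate keys.

{A, B}, {A, E, F}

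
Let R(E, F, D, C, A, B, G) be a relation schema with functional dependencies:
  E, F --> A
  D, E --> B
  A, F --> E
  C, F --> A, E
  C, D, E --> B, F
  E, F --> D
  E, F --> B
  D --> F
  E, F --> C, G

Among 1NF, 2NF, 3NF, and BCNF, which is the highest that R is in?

3NF

Candidate keys: {A, D}, {A, F}, {C, D}, {C, F}, {D, E}, {E, F}. Prime attributes: {A, C, D, E, F}.
For D --> F we have {D}⁺ = {D, F}; {D} is not a superkey, so BCNF fails.
Its right-hand attributes {F} are all prime, as are those of every other non-superkey FD — the relation is in 3NF.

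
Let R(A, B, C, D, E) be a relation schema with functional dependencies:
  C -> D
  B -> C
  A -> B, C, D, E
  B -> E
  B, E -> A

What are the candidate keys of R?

Closure of {A} is {A, B, C, D, E}, the whole schema; {A} is a candidate key.
Closure of {B} is {A, B, C, D, E}, the whole schema; {B} is a candidate key.
Any other superkey properly contains one of these, so there are no further candidate keys.

{A}, {B}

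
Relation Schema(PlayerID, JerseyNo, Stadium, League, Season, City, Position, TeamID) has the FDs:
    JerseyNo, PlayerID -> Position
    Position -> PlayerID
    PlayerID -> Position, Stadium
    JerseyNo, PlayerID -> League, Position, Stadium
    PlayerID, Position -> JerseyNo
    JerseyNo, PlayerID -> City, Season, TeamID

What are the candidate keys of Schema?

{PlayerID}, {Position}

Closure of {PlayerID} is {City, JerseyNo, League, PlayerID, Position, Season, Stadium, TeamID}, the whole schema; {PlayerID} is a candidate key.
Closure of {Position} is {City, JerseyNo, League, PlayerID, Position, Season, Stadium, TeamID}, the whole schema; {Position} is a candidate key.
These are minimal and exhaustive — every other superkey contains one of them.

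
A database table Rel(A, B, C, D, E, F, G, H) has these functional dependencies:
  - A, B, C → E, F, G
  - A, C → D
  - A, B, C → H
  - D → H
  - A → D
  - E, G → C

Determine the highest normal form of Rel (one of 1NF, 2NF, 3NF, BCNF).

1NF

Candidate keys: {A, B, C}, {A, B, E, G}. Prime attributes: {A, B, C, E, G}.
A, C → D: {A, C}⁺ = {A, C, D, H}, which is not all of the attributes, so the left side is not a superkey — BCNF is violated.
A, C → D has non-prime {D} on the right and a non-superkey on the left, so 3NF fails.
{A} is a proper subset of the key {A, B, C}, and {A}⁺ contains the non-prime attributes {D, H} — a partial dependency, so 2NF is violated.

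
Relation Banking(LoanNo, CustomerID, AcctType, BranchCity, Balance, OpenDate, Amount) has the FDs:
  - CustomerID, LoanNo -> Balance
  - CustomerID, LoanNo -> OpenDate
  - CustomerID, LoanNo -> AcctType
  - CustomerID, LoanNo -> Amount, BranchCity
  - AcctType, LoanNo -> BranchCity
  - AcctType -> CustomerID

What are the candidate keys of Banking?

No FD produces {LoanNo}, so it must be in every candidate key.
Closure of {AcctType, LoanNo} is {AcctType, Amount, Balance, BranchCity, CustomerID, LoanNo, OpenDate}, the whole schema; {AcctType, LoanNo} is a candidate key.
Closure of {CustomerID, LoanNo} is {AcctType, Amount, Balance, BranchCity, CustomerID, LoanNo, OpenDate}, the whole schema; {CustomerID, LoanNo} is a candidate key.
No proper subset of any of these is a key, and no other minimal superkey exists.

{AcctType, LoanNo}, {CustomerID, LoanNo}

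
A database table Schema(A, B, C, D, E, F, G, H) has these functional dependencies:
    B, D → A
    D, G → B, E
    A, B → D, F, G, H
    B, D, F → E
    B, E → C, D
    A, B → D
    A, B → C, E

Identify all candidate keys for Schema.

{A, B}⁺ = {A, B, C, D, E, F, G, H}, which is every attribute, so {A, B} is a candidate key.
{B, D}⁺ = {A, B, C, D, E, F, G, H}, which is every attribute, so {B, D} is a candidate key.
{B, E}⁺ = {A, B, C, D, E, F, G, H}, which is every attribute, so {B, E} is a candidate key.
{D, G}⁺ = {A, B, C, D, E, F, G, H}, which is every attribute, so {D, G} is a candidate key.
No proper subset of any of these is a key, and no other minimal superkey exists.

{A, B}, {B, D}, {B, E}, {D, G}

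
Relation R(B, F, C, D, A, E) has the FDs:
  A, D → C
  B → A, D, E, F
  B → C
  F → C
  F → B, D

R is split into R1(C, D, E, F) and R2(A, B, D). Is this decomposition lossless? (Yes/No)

No

R1 ∩ R2 = {D}; its closure under F is {D}.
Neither R1 nor R2 is contained in that closure, so the decomposition is lossy.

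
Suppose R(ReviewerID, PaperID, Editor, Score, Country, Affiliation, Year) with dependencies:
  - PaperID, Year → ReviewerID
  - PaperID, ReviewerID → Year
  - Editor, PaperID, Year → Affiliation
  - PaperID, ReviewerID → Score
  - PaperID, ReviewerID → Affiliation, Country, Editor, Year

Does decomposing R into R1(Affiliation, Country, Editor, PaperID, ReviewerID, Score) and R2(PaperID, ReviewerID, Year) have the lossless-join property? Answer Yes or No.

Yes

R1 ∩ R2 = {PaperID, ReviewerID}; its closure under F is {Affiliation, Country, Editor, PaperID, ReviewerID, Score, Year}.
This includes all of R1, so the common attributes are a superkey of R1 — the join is lossless.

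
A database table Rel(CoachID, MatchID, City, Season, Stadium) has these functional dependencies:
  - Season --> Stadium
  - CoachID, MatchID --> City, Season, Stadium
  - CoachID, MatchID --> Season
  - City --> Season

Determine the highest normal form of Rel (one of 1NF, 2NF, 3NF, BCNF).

Candidate key: {CoachID, MatchID}. Prime attributes: {CoachID, MatchID}.
For Season --> Stadium we have {Season}⁺ = {Season, Stadium}; {Season} is not a superkey, so BCNF fails.
Because {Stadium} is non-prime and the left side of Season --> Stadium is not a superkey, the relation is not in 3NF.
Checking every proper subset of each key, none determines a non-prime attribute — 2NF is satisfied.

2NF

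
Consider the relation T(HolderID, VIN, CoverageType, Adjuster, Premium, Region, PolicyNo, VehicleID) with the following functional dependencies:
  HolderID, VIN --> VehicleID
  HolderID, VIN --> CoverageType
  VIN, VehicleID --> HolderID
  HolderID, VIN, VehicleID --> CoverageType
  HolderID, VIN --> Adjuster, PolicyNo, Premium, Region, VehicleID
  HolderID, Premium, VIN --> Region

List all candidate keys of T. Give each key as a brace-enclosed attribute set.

{HolderID, VIN}, {VIN, VehicleID}

{VIN} never appears on the right of any FD, so every key must include it.
{HolderID, VIN} is a candidate key since {HolderID, VIN}⁺ = {Adjuster, CoverageType, HolderID, PolicyNo, Premium, Region, VIN, VehicleID} covers every attribute.
{VIN, VehicleID} is a candidate key since {VIN, VehicleID}⁺ = {Adjuster, CoverageType, HolderID, PolicyNo, Premium, Region, VIN, VehicleID} covers every attribute.
Any other superkey properly contains one of these, so there are no further candidate keys.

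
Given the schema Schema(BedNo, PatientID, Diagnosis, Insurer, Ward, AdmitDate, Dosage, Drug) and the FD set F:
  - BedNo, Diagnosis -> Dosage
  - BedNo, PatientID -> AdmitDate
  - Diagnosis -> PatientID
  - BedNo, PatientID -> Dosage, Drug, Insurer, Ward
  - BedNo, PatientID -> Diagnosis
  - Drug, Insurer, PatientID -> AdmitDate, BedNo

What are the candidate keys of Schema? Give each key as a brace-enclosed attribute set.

{BedNo, Diagnosis}⁺ = {AdmitDate, BedNo, Diagnosis, Dosage, Drug, Insurer, PatientID, Ward} — all of the relation — so {BedNo, Diagnosis} is a candidate key.
{BedNo, PatientID}⁺ = {AdmitDate, BedNo, Diagnosis, Dosage, Drug, Insurer, PatientID, Ward} — all of the relation — so {BedNo, PatientID} is a candidate key.
{Diagnosis, Drug, Insurer}⁺ = {AdmitDate, BedNo, Diagnosis, Dosage, Drug, Insurer, PatientID, Ward} — all of the relation — so {Diagnosis, Drug, Insurer} is a candidate key.
{Drug, Insurer, PatientID}⁺ = {AdmitDate, BedNo, Diagnosis, Dosage, Drug, Insurer, PatientID, Ward} — all of the relation — so {Drug, Insurer, PatientID} is a candidate key.
These are minimal and exhaustive — every other superkey contains one of them.

{BedNo, Diagnosis}, {BedNo, PatientID}, {Diagnosis, Drug, Insurer}, {Drug, Insurer, PatientID}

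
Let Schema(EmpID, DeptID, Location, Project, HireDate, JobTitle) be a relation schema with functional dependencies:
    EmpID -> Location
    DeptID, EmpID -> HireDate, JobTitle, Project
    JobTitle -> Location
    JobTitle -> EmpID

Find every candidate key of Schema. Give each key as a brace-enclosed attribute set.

Attributes never on any right-hand side: {DeptID} — every candidate key must contain it.
Closure of {DeptID, EmpID} is {DeptID, EmpID, HireDate, JobTitle, Location, Project}, the whole schema; {DeptID, EmpID} is a candidate key.
Closure of {DeptID, JobTitle} is {DeptID, EmpID, HireDate, JobTitle, Location, Project}, the whole schema; {DeptID, JobTitle} is a candidate key.
Any other superkey properly contains one of these, so there are no further candidate keys.

{DeptID, EmpID}, {DeptID, JobTitle}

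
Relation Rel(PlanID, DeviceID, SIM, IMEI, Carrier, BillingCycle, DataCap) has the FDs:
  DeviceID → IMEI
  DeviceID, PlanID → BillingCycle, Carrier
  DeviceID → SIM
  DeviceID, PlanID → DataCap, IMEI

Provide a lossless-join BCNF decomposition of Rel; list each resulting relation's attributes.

{BillingCycle, Carrier, DataCap, DeviceID, PlanID}; {DeviceID, IMEI, SIM}

Candidate key of the original relation: {DeviceID, PlanID}.
In {BillingCycle, Carrier, DataCap, DeviceID, IMEI, PlanID, SIM}, {DeviceID} is not a superkey ({DeviceID}⁺ restricted to this set is {DeviceID, IMEI, SIM}), so split on DeviceID → IMEI, SIM into {DeviceID, IMEI, SIM} and {BillingCycle, Carrier, DataCap, DeviceID, PlanID}.
{DeviceID, IMEI, SIM}: every determinant is a superkey — BCNF.
{BillingCycle, Carrier, DataCap, DeviceID, PlanID}: every determinant is a superkey — BCNF.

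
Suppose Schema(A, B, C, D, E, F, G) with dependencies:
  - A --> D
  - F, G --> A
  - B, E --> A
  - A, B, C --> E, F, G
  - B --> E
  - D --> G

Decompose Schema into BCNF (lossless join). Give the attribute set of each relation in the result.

Candidate key of the original relation: {B, C}.
Within {A, B, C, D, E, F, G}: {A}⁺ ∩ {A, B, C, D, E, F, G} = {A, D, G}, not the whole set, so A --> D, G violates BCNF; decompose into {A, D, G} and {A, B, C, E, F}.
Within {A, D, G}: {D}⁺ ∩ {A, D, G} = {D, G}, not the whole set, so D --> G violates BCNF; decompose into {D, G} and {A, D}.
{D, G} is in BCNF.
{A, D} is in BCNF.
Within {A, B, C, E, F}: {B, E}⁺ ∩ {A, B, C, E, F} = {A, B, E}, not the whole set, so B, E --> A violates BCNF; decompose into {A, B, E} and {B, C, E, F}.
{A, B, E} is in BCNF.
Within {B, C, E, F}: {B}⁺ ∩ {B, C, E, F} = {B, E}, not the whole set, so B --> E violates BCNF; decompose into {B, E} and {B, C, F}.
{B, E} is in BCNF.
{B, C, F} is in BCNF.

{A, B, E}; {A, D}; {B, C, F}; {D, G}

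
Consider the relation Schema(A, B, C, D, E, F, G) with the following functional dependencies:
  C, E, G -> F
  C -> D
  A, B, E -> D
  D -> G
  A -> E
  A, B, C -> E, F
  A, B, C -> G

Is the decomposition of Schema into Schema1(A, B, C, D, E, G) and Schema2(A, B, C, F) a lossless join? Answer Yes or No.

Yes

The shared attributes are {A, B, C} and {A, B, C}⁺ = {A, B, C, D, E, F, G}.
Since Schema1 ⊆ {A, B, C, D, E, F, G}, the intersection is a superkey of Schema1; the decomposition is lossless.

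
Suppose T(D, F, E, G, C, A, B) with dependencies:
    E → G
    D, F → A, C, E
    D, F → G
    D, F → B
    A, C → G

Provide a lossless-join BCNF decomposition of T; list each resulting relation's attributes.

Candidate key of the original relation: {D, F}.
In {A, B, C, D, E, F, G}, {E} is not a superkey ({E}⁺ restricted to this set is {E, G}), so split on E → G into {E, G} and {A, B, C, D, E, F}.
{E, G} has no BCNF violation.
{A, B, C, D, E, F} has no BCNF violation.

{A, B, C, D, E, F}; {E, G}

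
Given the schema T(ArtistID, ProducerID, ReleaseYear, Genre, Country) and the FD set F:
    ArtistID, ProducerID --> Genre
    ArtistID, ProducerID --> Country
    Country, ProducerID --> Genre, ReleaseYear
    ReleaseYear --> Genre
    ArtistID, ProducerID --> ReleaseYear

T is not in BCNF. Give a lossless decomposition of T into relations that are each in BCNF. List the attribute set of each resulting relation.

{ArtistID, Country, ProducerID}; {Country, ProducerID, ReleaseYear}; {Genre, ReleaseYear}

Candidate key of the original relation: {ArtistID, ProducerID}.
Within {ArtistID, Country, Genre, ProducerID, ReleaseYear}: {Country, ProducerID}⁺ ∩ {ArtistID, Country, Genre, ProducerID, ReleaseYear} = {Country, Genre, ProducerID, ReleaseYear}, not the whole set, so Country, ProducerID --> Genre, ReleaseYear violates BCNF; decompose into {Country, Genre, ProducerID, ReleaseYear} and {ArtistID, Country, ProducerID}.
Within {Country, Genre, ProducerID, ReleaseYear}: {ReleaseYear}⁺ ∩ {Country, Genre, ProducerID, ReleaseYear} = {Genre, ReleaseYear}, not the whole set, so ReleaseYear --> Genre violates BCNF; decompose into {Genre, ReleaseYear} and {Country, ProducerID, ReleaseYear}.
{Genre, ReleaseYear} has no BCNF violation.
{Country, ProducerID, ReleaseYear} has no BCNF violation.
{ArtistID, Country, ProducerID} has no BCNF violation.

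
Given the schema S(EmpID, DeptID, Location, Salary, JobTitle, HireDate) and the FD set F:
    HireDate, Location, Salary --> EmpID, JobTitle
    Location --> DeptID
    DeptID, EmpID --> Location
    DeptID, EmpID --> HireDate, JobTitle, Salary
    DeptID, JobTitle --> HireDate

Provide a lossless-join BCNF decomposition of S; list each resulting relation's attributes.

Candidate keys of the original relation: {DeptID, EmpID}, {EmpID, Location}, {HireDate, Location, Salary}, {JobTitle, Location, Salary}.
In {DeptID, EmpID, HireDate, JobTitle, Location, Salary}, {Location} is not a superkey ({Location}⁺ restricted to this set is {DeptID, Location}), so split on Location --> DeptID into {DeptID, Location} and {EmpID, HireDate, JobTitle, Location, Salary}.
{DeptID, Location} has no BCNF violation.
In {EmpID, HireDate, JobTitle, Location, Salary}, {JobTitle, Location} is not a superkey ({JobTitle, Location}⁺ restricted to this set is {HireDate, JobTitle, Location}), so split on JobTitle, Location --> HireDate into {HireDate, JobTitle, Location} and {EmpID, JobTitle, Location, Salary}.
{HireDate, JobTitle, Location} has no BCNF violation.
{EmpID, JobTitle, Location, Salary} has no BCNF violation.

{DeptID, Location}; {EmpID, JobTitle, Location, Salary}; {HireDate, JobTitle, Location}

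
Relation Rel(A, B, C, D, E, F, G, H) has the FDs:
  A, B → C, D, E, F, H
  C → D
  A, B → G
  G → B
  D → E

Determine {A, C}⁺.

{A, C, D, E}

Start with {A, C}.
C → D applies; add {D} → now {A, C, D}.
D → E applies; add {E} → now {A, C, D, E}.
No further FD applies.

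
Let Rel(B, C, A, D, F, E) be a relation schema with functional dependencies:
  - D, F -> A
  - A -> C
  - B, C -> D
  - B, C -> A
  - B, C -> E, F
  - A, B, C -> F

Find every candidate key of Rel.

Attributes never on any right-hand side: {B} — every candidate key must contain it.
{A, B} is a candidate key since {A, B}⁺ = {A, B, C, D, E, F} covers every attribute.
{B, C} is a candidate key since {B, C}⁺ = {A, B, C, D, E, F} covers every attribute.
{B, D, F} is a candidate key since {B, D, F}⁺ = {A, B, C, D, E, F} covers every attribute.
These are minimal and exhaustive — every other superkey contains one of them.

{A, B}, {B, C}, {B, D, F}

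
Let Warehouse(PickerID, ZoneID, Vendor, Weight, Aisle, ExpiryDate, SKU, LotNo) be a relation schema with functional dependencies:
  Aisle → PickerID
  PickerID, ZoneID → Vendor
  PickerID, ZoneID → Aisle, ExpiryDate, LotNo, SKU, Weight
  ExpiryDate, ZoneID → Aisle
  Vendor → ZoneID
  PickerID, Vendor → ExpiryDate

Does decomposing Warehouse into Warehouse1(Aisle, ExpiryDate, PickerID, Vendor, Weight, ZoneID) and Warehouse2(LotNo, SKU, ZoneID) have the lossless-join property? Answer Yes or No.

Common attributes: {ZoneID}; their closure is {ZoneID}.
Neither Warehouse1 nor Warehouse2 is contained in that closure, so the decomposition is lossy.

No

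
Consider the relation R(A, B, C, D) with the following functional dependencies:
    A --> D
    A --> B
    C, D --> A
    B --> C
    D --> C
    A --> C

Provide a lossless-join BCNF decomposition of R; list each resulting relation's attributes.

{A, B, D}; {B, C}

Candidate keys of the original relation: {A}, {D}.
{A, B, C, D}: {B} determines {B, C} here but is not a superkey — split on B --> C, giving {B, C} and {A, B, D}.
{B, C} has no BCNF violation.
{A, B, D} has no BCNF violation.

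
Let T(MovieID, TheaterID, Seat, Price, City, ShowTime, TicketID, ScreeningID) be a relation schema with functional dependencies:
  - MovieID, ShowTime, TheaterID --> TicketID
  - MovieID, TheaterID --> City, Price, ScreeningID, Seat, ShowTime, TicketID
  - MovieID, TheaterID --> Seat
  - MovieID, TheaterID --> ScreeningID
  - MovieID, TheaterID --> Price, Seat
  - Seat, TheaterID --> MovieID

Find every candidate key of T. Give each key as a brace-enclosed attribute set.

{MovieID, TheaterID}, {Seat, TheaterID}

{TheaterID} never appears on the right of any FD, so every key must include it.
Closure of {MovieID, TheaterID} is {City, MovieID, Price, ScreeningID, Seat, ShowTime, TheaterID, TicketID}, the whole schema; {MovieID, TheaterID} is a candidate key.
Closure of {Seat, TheaterID} is {City, MovieID, Price, ScreeningID, Seat, ShowTime, TheaterID, TicketID}, the whole schema; {Seat, TheaterID} is a candidate key.
These are minimal and exhaustive — every other superkey contains one of them.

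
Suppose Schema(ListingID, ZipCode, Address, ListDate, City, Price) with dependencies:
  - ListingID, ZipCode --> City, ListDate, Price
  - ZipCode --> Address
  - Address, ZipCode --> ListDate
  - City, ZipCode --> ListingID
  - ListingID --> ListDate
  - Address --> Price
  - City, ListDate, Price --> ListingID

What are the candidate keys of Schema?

Attributes never on any right-hand side: {ZipCode} — every candidate key must contain it.
{City, ZipCode}⁺ = {Address, City, ListDate, ListingID, Price, ZipCode}, which is every attribute, so {City, ZipCode} is a candidate key.
{ListingID, ZipCode}⁺ = {Address, City, ListDate, ListingID, Price, ZipCode}, which is every attribute, so {ListingID, ZipCode} is a candidate key.
These are minimal and exhaustive — every other superkey contains one of them.

{City, ZipCode}, {ListingID, ZipCode}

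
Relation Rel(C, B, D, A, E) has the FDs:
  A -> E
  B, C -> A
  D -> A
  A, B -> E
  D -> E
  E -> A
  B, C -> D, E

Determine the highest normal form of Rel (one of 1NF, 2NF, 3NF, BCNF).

2NF

Candidate key: {B, C}. Prime attributes: {B, C}.
For A -> E we have {A}⁺ = {A, E}; {A} is not a superkey, so BCNF fails.
A -> E has non-prime {E} on the right and a non-superkey on the left, so 3NF fails.
Checking every proper subset of each key, none determines a non-prime attribute — 2NF is satisfied.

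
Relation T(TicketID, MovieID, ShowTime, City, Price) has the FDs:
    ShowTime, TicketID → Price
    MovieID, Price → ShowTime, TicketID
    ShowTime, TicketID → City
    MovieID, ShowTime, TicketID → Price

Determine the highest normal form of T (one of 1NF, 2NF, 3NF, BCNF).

1NF

Candidate keys: {MovieID, Price}, {MovieID, ShowTime, TicketID}. Prime attributes: {MovieID, Price, ShowTime, TicketID}.
For ShowTime, TicketID → Price we have {ShowTime, TicketID}⁺ = {City, Price, ShowTime, TicketID}; {ShowTime, TicketID} is not a superkey, so BCNF fails.
ShowTime, TicketID → City determines the non-prime attribute {City} from a non-superkey — 3NF is violated.
{ShowTime, TicketID} is a proper subset of the key {MovieID, ShowTime, TicketID}, and {ShowTime, TicketID}⁺ contains the non-prime attribute {City} — a partial dependency, so 2NF is violated.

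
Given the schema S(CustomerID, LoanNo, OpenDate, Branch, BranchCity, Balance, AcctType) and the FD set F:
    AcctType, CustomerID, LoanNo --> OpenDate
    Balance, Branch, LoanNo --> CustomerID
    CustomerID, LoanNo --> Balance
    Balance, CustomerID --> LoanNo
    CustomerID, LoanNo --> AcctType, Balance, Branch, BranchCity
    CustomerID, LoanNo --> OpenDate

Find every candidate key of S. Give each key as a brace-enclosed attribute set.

Closure of {Balance, CustomerID} is {AcctType, Balance, Branch, BranchCity, CustomerID, LoanNo, OpenDate}, the whole schema; {Balance, CustomerID} is a candidate key.
Closure of {CustomerID, LoanNo} is {AcctType, Balance, Branch, BranchCity, CustomerID, LoanNo, OpenDate}, the whole schema; {CustomerID, LoanNo} is a candidate key.
Closure of {Balance, Branch, LoanNo} is {AcctType, Balance, Branch, BranchCity, CustomerID, LoanNo, OpenDate}, the whole schema; {Balance, Branch, LoanNo} is a candidate key.
Any other superkey properly contains one of these, so there are no further candidate keys.

{Balance, Branch, LoanNo}, {Balance, CustomerID}, {CustomerID, LoanNo}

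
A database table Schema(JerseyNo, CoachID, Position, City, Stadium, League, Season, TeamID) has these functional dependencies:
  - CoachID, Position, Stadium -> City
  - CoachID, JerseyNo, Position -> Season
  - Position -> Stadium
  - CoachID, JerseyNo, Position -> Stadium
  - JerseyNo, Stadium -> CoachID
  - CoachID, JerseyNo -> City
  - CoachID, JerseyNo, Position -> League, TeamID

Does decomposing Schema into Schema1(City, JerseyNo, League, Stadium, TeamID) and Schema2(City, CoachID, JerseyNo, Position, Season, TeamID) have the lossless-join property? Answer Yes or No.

No

The shared attributes are {City, JerseyNo, TeamID} and {City, JerseyNo, TeamID}⁺ = {City, JerseyNo, TeamID}.
Schema1 ⊄ {City, JerseyNo, TeamID} and Schema2 ⊄ {City, JerseyNo, TeamID}, so the split is lossy.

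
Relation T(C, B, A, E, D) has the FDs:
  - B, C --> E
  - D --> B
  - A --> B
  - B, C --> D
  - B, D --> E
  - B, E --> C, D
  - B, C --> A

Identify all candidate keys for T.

{A, C}, {A, E}, {B, C}, {B, E}, {D}

Closure of {D} is {A, B, C, D, E}, the whole schema; {D} is a candidate key.
Closure of {A, C} is {A, B, C, D, E}, the whole schema; {A, C} is a candidate key.
Closure of {A, E} is {A, B, C, D, E}, the whole schema; {A, E} is a candidate key.
Closure of {B, C} is {A, B, C, D, E}, the whole schema; {B, C} is a candidate key.
Closure of {B, E} is {A, B, C, D, E}, the whole schema; {B, E} is a candidate key.
Any other superkey properly contains one of these, so there are no further candidate keys.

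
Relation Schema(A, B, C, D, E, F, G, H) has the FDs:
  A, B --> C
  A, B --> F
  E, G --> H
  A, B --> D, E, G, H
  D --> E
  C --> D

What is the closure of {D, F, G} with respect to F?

Start with {D, F, G}.
D --> E applies; add {E} → now {D, E, F, G}.
E, G --> H applies; add {H} → now {D, E, F, G, H}.
No further FD applies.

{D, E, F, G, H}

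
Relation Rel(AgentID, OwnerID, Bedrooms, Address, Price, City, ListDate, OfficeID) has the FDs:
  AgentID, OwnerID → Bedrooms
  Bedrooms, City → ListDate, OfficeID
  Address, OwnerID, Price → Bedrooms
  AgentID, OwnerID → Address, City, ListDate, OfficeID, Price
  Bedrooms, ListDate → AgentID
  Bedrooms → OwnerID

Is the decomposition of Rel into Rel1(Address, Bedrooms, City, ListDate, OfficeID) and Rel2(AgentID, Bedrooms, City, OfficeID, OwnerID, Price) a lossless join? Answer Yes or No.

Common attributes: {Bedrooms, City, OfficeID}; their closure is {Address, AgentID, Bedrooms, City, ListDate, OfficeID, OwnerID, Price}.
Rel1 is contained in that closure, so Rel1 ∩ Rel2 → Rel1 holds and the join is lossless.

Yes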